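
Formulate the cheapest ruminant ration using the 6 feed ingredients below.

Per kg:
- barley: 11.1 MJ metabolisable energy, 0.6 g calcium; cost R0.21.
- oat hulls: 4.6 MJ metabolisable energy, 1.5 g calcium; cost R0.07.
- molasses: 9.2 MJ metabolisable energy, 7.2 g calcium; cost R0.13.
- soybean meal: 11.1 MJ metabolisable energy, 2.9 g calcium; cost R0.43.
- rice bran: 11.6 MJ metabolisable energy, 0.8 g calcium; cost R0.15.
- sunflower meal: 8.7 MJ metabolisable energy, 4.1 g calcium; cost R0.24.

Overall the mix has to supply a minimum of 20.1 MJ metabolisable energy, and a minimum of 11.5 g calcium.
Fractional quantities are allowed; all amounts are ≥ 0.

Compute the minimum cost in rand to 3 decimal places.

R0.277

This is a linear program. Let x1 = kg of barley, x2 = kg of oat hulls, x3 = kg of molasses, x4 = kg of soybean meal, x5 = kg of rice bran, x6 = kg of sunflower meal.
Minimise 0.21x1 + 0.07x2 + 0.13x3 + 0.43x4 + 0.15x5 + 0.24x6 with:
  11.1x1 + 4.6x2 + 9.2x3 + 11.1x4 + 11.6x5 + 8.7x6 ≥ 20.1   (metabolisable energy)
  0.6x1 + 1.5x2 + 7.2x3 + 2.9x4 + 0.8x5 + 4.1x6 ≥ 11.5   (calcium)
  x1, x2, x3, x4, x5, x6 ≥ 0.
At the optimum only molasses, rice bran are positive (barley, oat hulls, soybean meal, sunflower meal = 0). Binding constraints: metabolisable energy and calcium.
That vertex is x3 = 1.54, x5 = 0.511.
Cost = 0.13·1.54 + 0.15·0.511 = 0.27685.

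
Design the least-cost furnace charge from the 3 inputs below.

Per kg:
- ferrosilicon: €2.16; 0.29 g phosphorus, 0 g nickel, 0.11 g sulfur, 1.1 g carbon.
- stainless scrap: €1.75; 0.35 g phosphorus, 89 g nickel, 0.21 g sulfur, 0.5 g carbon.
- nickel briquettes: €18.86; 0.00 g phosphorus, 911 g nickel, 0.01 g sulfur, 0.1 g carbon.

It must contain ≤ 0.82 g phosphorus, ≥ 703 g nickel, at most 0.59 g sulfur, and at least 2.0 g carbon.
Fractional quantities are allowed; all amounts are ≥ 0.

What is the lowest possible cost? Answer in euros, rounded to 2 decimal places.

€16.83

Set it up as a linear program. Let x1 = kg of ferrosilicon, x2 = kg of stainless scrap, x3 = kg of nickel briquettes.
Minimise 2.16x1 + 1.75x2 + 18.86x3 subject to:
  0.29x1 + 0.35x2 ≤ 0.82   (phosphorus)
  89x2 + 911x3 ≥ 703   (nickel)
  0.11x1 + 0.21x2 + 0.01x3 ≤ 0.59   (sulfur)
  1.1x1 + 0.5x2 + 0.1x3 ≥ 2   (carbon)
  x1, x2, x3 ≥ 0.
The optimal mix uses every input. There the phosphorus, nickel, carbon constraints are tight.
Solving gives x1 = 1.116, x2 = 1.418, x3 = 0.6331.
Objective = 2.16·1.116 + 1.75·1.418 + 18.86·0.6331 = 16.8323.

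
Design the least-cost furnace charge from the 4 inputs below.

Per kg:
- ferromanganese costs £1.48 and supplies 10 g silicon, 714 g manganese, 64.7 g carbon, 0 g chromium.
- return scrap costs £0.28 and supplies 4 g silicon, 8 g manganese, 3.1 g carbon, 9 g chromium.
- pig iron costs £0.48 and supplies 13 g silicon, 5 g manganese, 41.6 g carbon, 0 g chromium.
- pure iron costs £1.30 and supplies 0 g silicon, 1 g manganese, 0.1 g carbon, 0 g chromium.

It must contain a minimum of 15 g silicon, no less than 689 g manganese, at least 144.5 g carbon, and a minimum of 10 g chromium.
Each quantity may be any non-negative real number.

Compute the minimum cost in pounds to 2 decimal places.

Set it up as a linear program. Let x1 = kg of ferromanganese, x2 = kg of return scrap, x3 = kg of pig iron, x4 = kg of pure iron.
Minimise 1.48x1 + 0.28x2 + 0.48x3 + 1.3x4 subject to:
  10x1 + 4x2 + 13x3 ≥ 15   (silicon)
  714x1 + 8x2 + 5x3 + 1x4 ≥ 689   (manganese)
  64.7x1 + 3.1x2 + 41.6x3 + 0.1x4 ≥ 144.5   (carbon)
  9x2 ≥ 10   (chromium)
  x1, x2, x3, x4 ≥ 0.
The minimum-cost mix takes nothing from pure iron — only ferromanganese, return scrap, pig iron. The manganese, carbon, chromium requirements are met with equality.
So ferromanganese = 0.939 kg, return scrap = 1.111 kg, pig iron = 1.93 kg.
Objective = 1.48·0.939 + 0.28·1.111 + 0.48·1.93 = 2.6272.

£2.63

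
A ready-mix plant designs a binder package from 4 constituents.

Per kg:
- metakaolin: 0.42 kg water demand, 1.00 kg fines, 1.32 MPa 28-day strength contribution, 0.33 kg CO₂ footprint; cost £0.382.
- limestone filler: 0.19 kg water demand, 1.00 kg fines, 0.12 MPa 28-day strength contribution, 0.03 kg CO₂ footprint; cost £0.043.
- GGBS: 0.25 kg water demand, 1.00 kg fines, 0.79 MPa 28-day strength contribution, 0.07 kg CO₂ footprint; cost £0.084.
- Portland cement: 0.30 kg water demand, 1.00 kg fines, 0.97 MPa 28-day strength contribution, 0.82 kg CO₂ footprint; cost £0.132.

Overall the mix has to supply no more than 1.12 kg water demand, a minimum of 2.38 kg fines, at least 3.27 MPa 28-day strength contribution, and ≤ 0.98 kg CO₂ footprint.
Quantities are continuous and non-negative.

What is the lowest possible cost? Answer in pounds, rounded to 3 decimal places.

£0.348

Treat it as an LP. Let x1 = kg of metakaolin, x2 = kg of limestone filler, x3 = kg of GGBS, x4 = kg of Portland cement.
Minimize 0.382x1 + 0.043x2 + 0.084x3 + 0.132x4 s.t.:
  0.42x1 + 0.19x2 + 0.25x3 + 0.3x4 ≤ 1.12   (water demand)
  1x1 + 1x2 + 1x3 + 1x4 ≥ 2.38   (fines)
  1.32x1 + 0.12x2 + 0.79x3 + 0.97x4 ≥ 3.27   (28-day strength contribution)
  0.33x1 + 0.03x2 + 0.07x3 + 0.82x4 ≤ 0.98   (CO₂ footprint)
  x1, x2, x3, x4 ≥ 0.
At the optimum only GGBS is positive (metakaolin, limestone filler, Portland cement = 0). Binding constraint: 28-day strength contribution.
So GGBS = 4.139 kg.
Hence cost = 0.084·4.139 = £0.34768.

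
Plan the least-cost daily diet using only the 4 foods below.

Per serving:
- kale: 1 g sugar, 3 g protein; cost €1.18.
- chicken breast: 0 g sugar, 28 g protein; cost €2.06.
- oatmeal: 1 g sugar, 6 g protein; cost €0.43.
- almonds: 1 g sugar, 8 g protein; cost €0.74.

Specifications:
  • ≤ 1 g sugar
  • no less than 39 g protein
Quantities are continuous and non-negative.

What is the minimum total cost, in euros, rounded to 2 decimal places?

Treat it as an LP. Let x1 = servings of kale, x2 = servings of chicken breast, x3 = servings of oatmeal, x4 = servings of almonds.
min 1.18x1 + 2.06x2 + 0.43x3 + 0.74x4 subject to:
  1x1 + 1x3 + 1x4 ≤ 1   (sugar)
  3x1 + 28x2 + 6x3 + 8x4 ≥ 39   (protein)
  x1, x2, x3, x4 ≥ 0.
At the optimum only chicken breast, oatmeal are positive (kale, almonds = 0). There the sugar and protein constraints are tight.
So chicken breast = 1.179 servings, oatmeal = 1 serving.
Objective = 2.06·1.179 + 0.43·1 = 2.8587.

€2.86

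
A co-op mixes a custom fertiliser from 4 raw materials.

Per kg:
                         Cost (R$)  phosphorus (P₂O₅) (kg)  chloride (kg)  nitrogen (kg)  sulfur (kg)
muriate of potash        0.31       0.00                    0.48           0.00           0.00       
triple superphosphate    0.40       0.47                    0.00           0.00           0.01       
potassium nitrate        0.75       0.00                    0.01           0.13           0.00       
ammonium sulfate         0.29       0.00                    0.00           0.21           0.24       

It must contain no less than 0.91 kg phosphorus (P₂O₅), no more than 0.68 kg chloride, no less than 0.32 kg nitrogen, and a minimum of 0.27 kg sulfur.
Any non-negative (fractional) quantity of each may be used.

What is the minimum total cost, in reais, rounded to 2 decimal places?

R$1.22

Treat it as an LP. Let x1 = kg of muriate of potash, x2 = kg of triple superphosphate, x3 = kg of potassium nitrate, x4 = kg of ammonium sulfate.
min 0.31x1 + 0.4x2 + 0.75x3 + 0.29x4 subject to:
  0.47x2 ≥ 0.91   (phosphorus (P₂O₅))
  0.48x1 + 0.01x3 ≤ 0.68   (chloride)
  0.13x3 + 0.21x4 ≥ 0.32   (nitrogen)
  0.01x2 + 0.24x4 ≥ 0.27   (sulfur)
  x1, x2, x3, x4 ≥ 0.
The cheapest feasible vertex uses only triple superphosphate, ammonium sulfate; muriate of potash, potassium nitrate are not used. The phosphorus (P₂O₅) and nitrogen requirements are met with equality.
That vertex is x2 = 1.936, x4 = 1.524.
Objective = 0.4·1.936 + 0.29·1.524 = 1.2164.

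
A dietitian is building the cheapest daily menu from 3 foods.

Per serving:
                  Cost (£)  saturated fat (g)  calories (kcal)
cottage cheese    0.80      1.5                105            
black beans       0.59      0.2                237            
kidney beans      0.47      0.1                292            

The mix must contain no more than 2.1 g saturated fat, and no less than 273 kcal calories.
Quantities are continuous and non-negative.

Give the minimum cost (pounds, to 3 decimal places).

Let x1 = servings of cottage cheese, x2 = servings of black beans, x3 = servings of kidney beans.
Minimise 0.8x1 + 0.59x2 + 0.47x3 with:
  1.5x1 + 0.2x2 + 0.1x3 ≤ 2.1   (saturated fat)
  105x1 + 237x2 + 292x3 ≥ 273   (calories)
  x1, x2, x3 ≥ 0.
At the optimum only kidney beans is positive (cottage cheese, black beans = 0). The calories requirement is met with equality.
That vertex is x3 = 0.9349.
Cost = 0.47·0.9349 = 0.43940.

£0.439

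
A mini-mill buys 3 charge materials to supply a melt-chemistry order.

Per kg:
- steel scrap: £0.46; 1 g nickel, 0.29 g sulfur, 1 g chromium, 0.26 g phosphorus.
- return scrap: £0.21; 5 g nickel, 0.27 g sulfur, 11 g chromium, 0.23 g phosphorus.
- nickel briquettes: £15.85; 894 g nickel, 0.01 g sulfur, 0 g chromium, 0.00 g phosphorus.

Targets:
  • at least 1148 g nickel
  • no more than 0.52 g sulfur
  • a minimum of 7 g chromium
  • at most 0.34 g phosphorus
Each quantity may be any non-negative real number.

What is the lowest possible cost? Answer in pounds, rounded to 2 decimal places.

£20.43

Let x1 = kg of steel scrap, x2 = kg of return scrap, x3 = kg of nickel briquettes.
min 0.46x1 + 0.21x2 + 15.85x3 s.t.:
  1x1 + 5x2 + 894x3 ≥ 1148   (nickel)
  0.29x1 + 0.27x2 + 0.01x3 ≤ 0.52   (sulfur)
  1x1 + 11x2 ≥ 7   (chromium)
  0.26x1 + 0.23x2 ≤ 0.34   (phosphorus)
  x1, x2, x3 ≥ 0.
The minimum-cost mix takes nothing from steel scrap — only return scrap, nickel briquettes. There the nickel and chromium constraints are tight.
So return scrap = 0.63636 kg, nickel briquettes = 1.2806 kg.
Hence cost = 0.21·0.63636 + 15.85·1.2806 = £20.4311.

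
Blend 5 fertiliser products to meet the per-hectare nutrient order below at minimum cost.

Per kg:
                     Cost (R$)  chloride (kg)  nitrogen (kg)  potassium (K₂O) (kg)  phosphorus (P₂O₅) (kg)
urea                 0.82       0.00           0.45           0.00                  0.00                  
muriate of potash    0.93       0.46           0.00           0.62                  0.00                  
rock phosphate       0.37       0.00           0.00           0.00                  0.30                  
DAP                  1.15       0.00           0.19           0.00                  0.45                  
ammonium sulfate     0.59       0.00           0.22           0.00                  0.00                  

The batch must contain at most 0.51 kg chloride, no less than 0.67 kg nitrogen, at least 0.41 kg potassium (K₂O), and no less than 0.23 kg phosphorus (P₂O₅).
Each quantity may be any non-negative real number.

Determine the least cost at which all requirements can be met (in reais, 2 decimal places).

Treat it as an LP. Let x1 = kg of urea, x2 = kg of muriate of potash, x3 = kg of rock phosphate, x4 = kg of DAP, x5 = kg of ammonium sulfate.
Minimize 0.82x1 + 0.93x2 + 0.37x3 + 1.15x4 + 0.59x5 s.t.:
  0.46x2 ≤ 0.51   (chloride)
  0.45x1 + 0.19x4 + 0.22x5 ≥ 0.67   (nitrogen)
  0.62x2 ≥ 0.41   (potassium (K₂O))
  0.3x3 + 0.45x4 ≥ 0.23   (phosphorus (P₂O₅))
  x1, x2, x3, x4, x5 ≥ 0.
At the optimum only urea, muriate of potash, rock phosphate are positive (DAP, ammonium sulfate = 0). The nitrogen, potassium (K₂O), phosphorus (P₂O₅) requirements are met with equality.
That vertex is x1 = 1.489, x2 = 0.6613, x3 = 0.7667.
Hence cost = 0.82·1.489 + 0.93·0.6613 + 0.37·0.7667 = R$2.1197.

R$2.12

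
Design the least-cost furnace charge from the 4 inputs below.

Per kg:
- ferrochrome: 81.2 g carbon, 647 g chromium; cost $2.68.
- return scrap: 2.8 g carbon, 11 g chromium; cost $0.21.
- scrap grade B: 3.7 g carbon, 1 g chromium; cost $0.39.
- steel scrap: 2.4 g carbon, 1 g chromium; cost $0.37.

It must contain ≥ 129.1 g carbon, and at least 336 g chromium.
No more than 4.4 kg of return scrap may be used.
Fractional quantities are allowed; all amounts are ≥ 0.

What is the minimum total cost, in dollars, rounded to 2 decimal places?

Let x1 = kg of ferrochrome, x2 = kg of return scrap, x3 = kg of scrap grade B, x4 = kg of steel scrap.
Minimize 2.68x1 + 0.21x2 + 0.39x3 + 0.37x4 s.t.:
  81.2x1 + 2.8x2 + 3.7x3 + 2.4x4 ≥ 129.1   (carbon)
  647x1 + 11x2 + 1x3 + 1x4 ≥ 336   (chromium)
  x2 ≤ 4.4
  x1, x2, x3, x4 ≥ 0.
The optimal basis is {ferrochrome}; return scrap, scrap grade B, steel scrap drop out. Binding constraint: carbon.
That vertex is x1 = 1.59.
Hence cost = 2.68·1.59 = $4.2612.

$4.26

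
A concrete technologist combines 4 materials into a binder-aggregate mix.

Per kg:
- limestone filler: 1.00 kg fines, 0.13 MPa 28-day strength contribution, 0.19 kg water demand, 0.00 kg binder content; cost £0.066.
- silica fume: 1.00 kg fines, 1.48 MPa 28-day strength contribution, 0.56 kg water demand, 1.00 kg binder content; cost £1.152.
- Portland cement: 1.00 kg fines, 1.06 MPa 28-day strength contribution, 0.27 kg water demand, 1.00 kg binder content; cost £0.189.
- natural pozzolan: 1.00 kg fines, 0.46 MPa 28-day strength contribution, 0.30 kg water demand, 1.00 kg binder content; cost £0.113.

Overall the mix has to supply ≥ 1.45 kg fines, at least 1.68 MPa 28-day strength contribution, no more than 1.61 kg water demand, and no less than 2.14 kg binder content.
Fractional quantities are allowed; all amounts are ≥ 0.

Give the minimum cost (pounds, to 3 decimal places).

£0.330

Let x1 = kg of limestone filler, x2 = kg of silica fume, x3 = kg of Portland cement, x4 = kg of natural pozzolan.
Minimise 0.066x1 + 1.152x2 + 0.189x3 + 0.113x4 s.t.:
  1x1 + 1x2 + 1x3 + 1x4 ≥ 1.45   (fines)
  0.13x1 + 1.48x2 + 1.06x3 + 0.46x4 ≥ 1.68   (28-day strength contribution)
  0.19x1 + 0.56x2 + 0.27x3 + 0.3x4 ≤ 1.61   (water demand)
  1x2 + 1x3 + 1x4 ≥ 2.14   (binder content)
  x1, x2, x3, x4 ≥ 0.
The cheapest feasible vertex uses only Portland cement, natural pozzolan; limestone filler, silica fume are not used. There the 28-day strength contribution and binder content constraints are tight.
Optimal quantities: Portland cement = 1.159 kg, natural pozzolan = 0.9807 kg.
Total cost: 0.189·1.159 + 0.113·0.9807 = 0.32987.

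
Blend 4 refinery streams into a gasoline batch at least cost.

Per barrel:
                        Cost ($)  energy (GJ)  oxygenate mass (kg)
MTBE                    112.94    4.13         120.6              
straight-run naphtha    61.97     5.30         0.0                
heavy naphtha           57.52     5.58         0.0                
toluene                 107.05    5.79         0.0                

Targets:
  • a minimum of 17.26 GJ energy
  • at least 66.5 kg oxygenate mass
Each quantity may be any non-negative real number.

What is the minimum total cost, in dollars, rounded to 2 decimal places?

This is a linear program. Let x1 = barrels of MTBE, x2 = barrels of straight-run naphtha, x3 = barrels of heavy naphtha, x4 = barrels of toluene.
min 112.94x1 + 61.97x2 + 57.52x3 + 107.05x4 s.t.:
  4.13x1 + 5.3x2 + 5.58x3 + 5.79x4 ≥ 17.26   (energy)
  120.6x1 ≥ 66.5   (oxygenate mass)
  x1, x2, x3, x4 ≥ 0.
At the optimum only MTBE, heavy naphtha are positive (straight-run naphtha, toluene = 0). The energy and oxygenate mass requirements are met with equality.
Optimal quantities: MTBE = 0.5514 barrels, heavy naphtha = 2.685 barrels.
Cost = 112.94·0.5514 + 57.52·2.685 = 216.7163.

$216.72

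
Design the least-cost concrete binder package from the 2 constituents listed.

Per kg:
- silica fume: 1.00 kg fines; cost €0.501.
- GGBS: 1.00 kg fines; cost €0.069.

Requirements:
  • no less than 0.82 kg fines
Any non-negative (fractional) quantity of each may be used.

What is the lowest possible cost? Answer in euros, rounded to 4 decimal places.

€0.0566

Let x1 = kg of silica fume, x2 = kg of GGBS.
min 0.501x1 + 0.069x2 subject to:
  1x1 + 1x2 ≥ 0.82   (fines)
  x1, x2 ≥ 0.
The minimum-cost mix takes nothing from silica fume — only GGBS. Binding constraint: fines.
So GGBS = 0.82 kg.
Total cost: 0.069·0.82 = 0.056580.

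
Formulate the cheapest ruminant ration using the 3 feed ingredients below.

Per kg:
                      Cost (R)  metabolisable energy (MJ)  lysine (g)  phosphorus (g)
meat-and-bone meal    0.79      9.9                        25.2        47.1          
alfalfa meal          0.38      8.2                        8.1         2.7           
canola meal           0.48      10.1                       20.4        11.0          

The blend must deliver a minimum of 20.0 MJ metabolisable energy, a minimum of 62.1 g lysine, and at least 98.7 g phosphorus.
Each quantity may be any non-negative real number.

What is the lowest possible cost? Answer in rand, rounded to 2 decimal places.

R1.84

Let x1 = kg of meat-and-bone meal, x2 = kg of alfalfa meal, x3 = kg of canola meal.
Minimise 0.79x1 + 0.38x2 + 0.48x3 subject to:
  9.9x1 + 8.2x2 + 10.1x3 ≥ 20   (metabolisable energy)
  25.2x1 + 8.1x2 + 20.4x3 ≥ 62.1   (lysine)
  47.1x1 + 2.7x2 + 11x3 ≥ 98.7   (phosphorus)
  x1, x2, x3 ≥ 0.
The optimal basis is {meat-and-bone meal, canola meal}; alfalfa meal drops out. The lysine and phosphorus requirements are met with equality.
Optimal quantities: meat-and-bone meal = 1.946 kg, canola meal = 0.6402 kg.
Cost = 0.79·1.946 + 0.48·0.6402 = 1.8446.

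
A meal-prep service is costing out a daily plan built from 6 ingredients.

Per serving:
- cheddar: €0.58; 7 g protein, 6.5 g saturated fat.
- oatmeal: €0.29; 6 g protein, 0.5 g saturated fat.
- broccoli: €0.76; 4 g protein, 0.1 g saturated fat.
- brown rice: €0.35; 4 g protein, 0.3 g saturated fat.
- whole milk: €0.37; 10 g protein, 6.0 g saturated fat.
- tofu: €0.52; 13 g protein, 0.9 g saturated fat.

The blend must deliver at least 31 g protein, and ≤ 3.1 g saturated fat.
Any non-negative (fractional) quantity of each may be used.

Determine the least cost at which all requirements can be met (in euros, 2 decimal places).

€1.23

Let x1 = servings of cheddar, x2 = servings of oatmeal, x3 = servings of broccoli, x4 = servings of brown rice, x5 = servings of whole milk, x6 = servings of tofu.
min 0.58x1 + 0.29x2 + 0.76x3 + 0.35x4 + 0.37x5 + 0.52x6 with:
  7x1 + 6x2 + 4x3 + 4x4 + 10x5 + 13x6 ≥ 31   (protein)
  6.5x1 + 0.5x2 + 0.1x3 + 0.3x4 + 6x5 + 0.9x6 ≤ 3.1   (saturated fat)
  x1, x2, x3, x4, x5, x6 ≥ 0.
The optimal basis is {whole milk, tofu}; cheddar, oatmeal, broccoli, brown rice drop out. The protein and saturated fat requirements are met with equality.
So whole milk = 0.1797 servings, tofu = 2.246 servings.
Objective = 0.37·0.1797 + 0.52·2.246 = 1.2344.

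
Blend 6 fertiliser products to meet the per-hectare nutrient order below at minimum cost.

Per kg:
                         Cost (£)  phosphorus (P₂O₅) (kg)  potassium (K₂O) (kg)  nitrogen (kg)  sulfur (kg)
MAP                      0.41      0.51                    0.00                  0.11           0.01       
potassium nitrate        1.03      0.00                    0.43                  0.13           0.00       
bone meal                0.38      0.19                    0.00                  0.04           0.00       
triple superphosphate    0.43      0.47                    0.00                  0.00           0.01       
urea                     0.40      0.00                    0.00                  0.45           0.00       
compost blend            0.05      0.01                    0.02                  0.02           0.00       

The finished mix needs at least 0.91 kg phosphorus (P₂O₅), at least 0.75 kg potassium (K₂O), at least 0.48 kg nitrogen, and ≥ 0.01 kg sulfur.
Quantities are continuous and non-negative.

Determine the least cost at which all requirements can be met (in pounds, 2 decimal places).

Let x1 = kg of MAP, x2 = kg of potassium nitrate, x3 = kg of bone meal, x4 = kg of triple superphosphate, x5 = kg of urea, x6 = kg of compost blend.
Minimise 0.41x1 + 1.03x2 + 0.38x3 + 0.43x4 + 0.4x5 + 0.05x6 s.t.:
  0.51x1 + 0.19x3 + 0.47x4 + 0.01x6 ≥ 0.91   (phosphorus (P₂O₅))
  0.43x2 + 0.02x6 ≥ 0.75   (potassium (K₂O))
  0.11x1 + 0.13x2 + 0.04x3 + 0.45x5 + 0.02x6 ≥ 0.48   (nitrogen)
  0.01x1 + 0.01x4 ≥ 0.01   (sulfur)
  x1, x2, x3, x4, x5, x6 ≥ 0.
The minimum-cost mix takes nothing from potassium nitrate, bone meal, triple superphosphate, urea — only MAP, compost blend. There the phosphorus (P₂O₅) and potassium (K₂O) constraints are tight.
So MAP = 1.049 kg, compost blend = 37.5 kg.
Cost = 0.41·1.049 + 0.05·37.5 = 2.3051.

£2.31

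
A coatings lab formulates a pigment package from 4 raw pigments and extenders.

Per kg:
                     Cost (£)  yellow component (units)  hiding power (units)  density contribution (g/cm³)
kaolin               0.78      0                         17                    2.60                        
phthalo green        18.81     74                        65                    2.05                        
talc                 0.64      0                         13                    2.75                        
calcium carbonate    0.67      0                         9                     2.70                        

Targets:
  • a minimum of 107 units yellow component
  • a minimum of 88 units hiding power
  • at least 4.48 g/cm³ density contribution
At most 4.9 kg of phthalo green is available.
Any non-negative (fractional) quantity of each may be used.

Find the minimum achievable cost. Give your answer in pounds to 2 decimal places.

Let x1 = kg of kaolin, x2 = kg of phthalo green, x3 = kg of talc, x4 = kg of calcium carbonate.
min 0.78x1 + 18.81x2 + 0.64x3 + 0.67x4 s.t.:
  74x2 ≥ 107   (yellow component)
  17x1 + 65x2 + 13x3 + 9x4 ≥ 88   (hiding power)
  2.6x1 + 2.05x2 + 2.75x3 + 2.7x4 ≥ 4.48   (density contribution)
  x2 ≤ 4.9
  x1, x2, x3, x4 ≥ 0.
The minimum-cost mix takes nothing from kaolin, calcium carbonate — only phthalo green, talc. The yellow component and density contribution requirements are met with equality.
Optimal quantities: phthalo green = 1.446 kg, talc = 0.5512 kg.
Objective = 18.81·1.446 + 0.64·0.5512 = 27.5520.

£27.55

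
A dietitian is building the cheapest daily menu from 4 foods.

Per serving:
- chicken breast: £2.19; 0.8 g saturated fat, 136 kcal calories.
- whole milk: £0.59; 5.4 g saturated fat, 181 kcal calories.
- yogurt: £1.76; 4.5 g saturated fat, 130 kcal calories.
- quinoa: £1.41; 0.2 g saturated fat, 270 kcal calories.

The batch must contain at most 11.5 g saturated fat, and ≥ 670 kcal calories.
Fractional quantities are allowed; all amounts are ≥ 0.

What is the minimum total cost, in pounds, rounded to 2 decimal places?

£2.76

Let x1 = servings of chicken breast, x2 = servings of whole milk, x3 = servings of yogurt, x4 = servings of quinoa.
min 2.19x1 + 0.59x2 + 1.76x3 + 1.41x4 s.t.:
  0.8x1 + 5.4x2 + 4.5x3 + 0.2x4 ≤ 11.5   (saturated fat)
  136x1 + 181x2 + 130x3 + 270x4 ≥ 670   (calories)
  x1, x2, x3, x4 ≥ 0.
The minimum-cost mix takes nothing from chicken breast, yogurt — only whole milk, quinoa. There the saturated fat and calories constraints are tight.
That vertex is x2 = 2.09, x4 = 1.081.
Total cost: 0.59·2.09 + 1.41·1.081 = 2.7573.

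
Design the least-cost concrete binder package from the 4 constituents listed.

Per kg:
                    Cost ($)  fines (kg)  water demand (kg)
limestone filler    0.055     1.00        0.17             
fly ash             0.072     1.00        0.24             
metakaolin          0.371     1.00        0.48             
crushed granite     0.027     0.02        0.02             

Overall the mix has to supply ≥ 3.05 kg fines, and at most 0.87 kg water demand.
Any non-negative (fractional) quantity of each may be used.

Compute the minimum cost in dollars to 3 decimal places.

This is a linear program. Let x1 = kg of limestone filler, x2 = kg of fly ash, x3 = kg of metakaolin, x4 = kg of crushed granite.
Minimise 0.055x1 + 0.072x2 + 0.371x3 + 0.027x4 with:
  1x1 + 1x2 + 1x3 + 0.02x4 ≥ 3.05   (fines)
  0.17x1 + 0.24x2 + 0.48x3 + 0.02x4 ≤ 0.87   (water demand)
  x1, x2, x3, x4 ≥ 0.
The optimal basis is {limestone filler}; fly ash, metakaolin, crushed granite drop out. Binding constraint: fines.
So limestone filler = 3.05 kg.
Cost = 0.055·3.05 = 0.16775.

$0.168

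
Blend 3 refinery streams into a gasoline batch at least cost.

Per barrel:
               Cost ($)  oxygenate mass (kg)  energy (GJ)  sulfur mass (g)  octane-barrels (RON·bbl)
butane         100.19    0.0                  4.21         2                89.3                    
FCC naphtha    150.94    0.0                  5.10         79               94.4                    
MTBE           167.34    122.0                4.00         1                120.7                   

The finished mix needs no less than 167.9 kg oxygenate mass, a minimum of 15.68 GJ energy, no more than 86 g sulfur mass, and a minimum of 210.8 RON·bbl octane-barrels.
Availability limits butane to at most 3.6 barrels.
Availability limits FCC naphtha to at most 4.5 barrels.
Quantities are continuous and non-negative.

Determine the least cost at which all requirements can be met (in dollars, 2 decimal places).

Treat it as an LP. Let x1 = barrels of butane, x2 = barrels of FCC naphtha, x3 = barrels of MTBE.
Minimise 100.19x1 + 150.94x2 + 167.34x3 subject to:
  122x3 ≥ 167.9   (oxygenate mass)
  4.21x1 + 5.1x2 + 4x3 ≥ 15.68   (energy)
  2x1 + 79x2 + 1x3 ≤ 86   (sulfur mass)
  89.3x1 + 94.4x2 + 120.7x3 ≥ 210.8   (octane-barrels)
  x1 ≤ 3.6
  x2 ≤ 4.5
  x1, x2, x3 ≥ 0.
The cheapest feasible vertex uses only butane, MTBE; FCC naphtha is not used. There the oxygenate mass and energy constraints are tight.
Optimal quantities: butane = 2.41688 barrels, MTBE = 1.37623 barrels.
Cost = 100.19·2.41688 + 167.34·1.37623 = 472.4455.

$472.45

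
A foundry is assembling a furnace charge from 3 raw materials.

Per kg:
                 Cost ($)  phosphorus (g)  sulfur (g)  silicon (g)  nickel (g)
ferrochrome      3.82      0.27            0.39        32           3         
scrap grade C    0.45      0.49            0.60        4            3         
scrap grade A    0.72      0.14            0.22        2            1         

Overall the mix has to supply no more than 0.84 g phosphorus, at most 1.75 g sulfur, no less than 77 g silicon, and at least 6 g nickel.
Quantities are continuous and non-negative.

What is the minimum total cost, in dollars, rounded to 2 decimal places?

Set it up as a linear program. Let x1 = kg of ferrochrome, x2 = kg of scrap grade C, x3 = kg of scrap grade A.
Minimise 3.82x1 + 0.45x2 + 0.72x3 subject to:
  0.27x1 + 0.49x2 + 0.14x3 ≤ 0.84   (phosphorus)
  0.39x1 + 0.6x2 + 0.22x3 ≤ 1.75   (sulfur)
  32x1 + 4x2 + 2x3 ≥ 77   (silicon)
  3x1 + 3x2 + 1x3 ≥ 6   (nickel)
  x1, x2, x3 ≥ 0.
The optimal basis is {ferrochrome, scrap grade C}; scrap grade A drops out. There the phosphorus and silicon constraints are tight.
Optimal quantities: ferrochrome = 2.354 kg, scrap grade C = 0.4171 kg.
Objective = 3.82·2.354 + 0.45·0.4171 = 9.1800.

$9.18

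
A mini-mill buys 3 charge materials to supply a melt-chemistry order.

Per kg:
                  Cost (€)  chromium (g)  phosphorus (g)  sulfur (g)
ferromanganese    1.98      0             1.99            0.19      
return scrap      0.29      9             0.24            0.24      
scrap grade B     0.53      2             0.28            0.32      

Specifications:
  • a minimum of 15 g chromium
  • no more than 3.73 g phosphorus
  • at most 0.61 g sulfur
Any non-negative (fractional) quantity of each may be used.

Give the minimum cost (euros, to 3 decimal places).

€0.483

Set it up as a linear program. Let x1 = kg of ferromanganese, x2 = kg of return scrap, x3 = kg of scrap grade B.
Minimize 1.98x1 + 0.29x2 + 0.53x3 s.t.:
  9x2 + 2x3 ≥ 15   (chromium)
  1.99x1 + 0.24x2 + 0.28x3 ≤ 3.73   (phosphorus)
  0.19x1 + 0.24x2 + 0.32x3 ≤ 0.61   (sulfur)
  x1, x2, x3 ≥ 0.
The minimum-cost mix takes nothing from ferromanganese, scrap grade B — only return scrap. There the chromium constraint is tight.
That vertex is x2 = 1.667.
Hence cost = 0.29·1.667 = €0.48343.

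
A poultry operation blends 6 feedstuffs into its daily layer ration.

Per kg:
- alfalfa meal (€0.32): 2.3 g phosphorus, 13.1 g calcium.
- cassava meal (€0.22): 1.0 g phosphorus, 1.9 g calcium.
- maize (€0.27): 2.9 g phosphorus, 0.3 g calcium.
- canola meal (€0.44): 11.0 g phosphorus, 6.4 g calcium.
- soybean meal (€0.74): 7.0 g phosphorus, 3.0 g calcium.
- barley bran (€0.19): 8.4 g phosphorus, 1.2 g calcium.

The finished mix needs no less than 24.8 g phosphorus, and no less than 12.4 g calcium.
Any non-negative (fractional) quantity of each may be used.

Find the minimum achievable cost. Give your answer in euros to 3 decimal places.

This is a linear program. Let x1 = kg of alfalfa meal, x2 = kg of cassava meal, x3 = kg of maize, x4 = kg of canola meal, x5 = kg of soybean meal, x6 = kg of barley bran.
min 0.32x1 + 0.22x2 + 0.27x3 + 0.44x4 + 0.74x5 + 0.19x6 s.t.:
  2.3x1 + 1x2 + 2.9x3 + 11x4 + 7x5 + 8.4x6 ≥ 24.8   (phosphorus)
  13.1x1 + 1.9x2 + 0.3x3 + 6.4x4 + 3x5 + 1.2x6 ≥ 12.4   (calcium)
  x1, x2, x3, x4, x5, x6 ≥ 0.
At the optimum only alfalfa meal, barley bran are positive (cassava meal, maize, canola meal, soybean meal = 0). Binding constraints: phosphorus and calcium.
So alfalfa meal = 0.6935 kg, barley bran = 2.762 kg.
Hence cost = 0.32·0.6935 + 0.19·2.762 = €0.74670.

€0.747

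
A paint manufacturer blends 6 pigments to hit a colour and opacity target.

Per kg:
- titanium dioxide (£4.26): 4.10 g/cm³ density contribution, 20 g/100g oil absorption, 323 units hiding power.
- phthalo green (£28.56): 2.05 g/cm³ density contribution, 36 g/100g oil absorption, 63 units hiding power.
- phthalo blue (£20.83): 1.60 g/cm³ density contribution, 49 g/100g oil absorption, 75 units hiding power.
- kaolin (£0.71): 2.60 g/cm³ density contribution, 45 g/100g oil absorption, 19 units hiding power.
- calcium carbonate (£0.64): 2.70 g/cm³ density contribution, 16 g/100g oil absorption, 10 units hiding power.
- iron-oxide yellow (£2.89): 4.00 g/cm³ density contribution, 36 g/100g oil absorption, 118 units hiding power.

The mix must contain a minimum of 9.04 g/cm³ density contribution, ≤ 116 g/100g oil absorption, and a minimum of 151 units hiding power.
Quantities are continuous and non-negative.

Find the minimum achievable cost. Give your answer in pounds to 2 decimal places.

£3.38

Let x1 = kg of titanium dioxide, x2 = kg of phthalo green, x3 = kg of phthalo blue, x4 = kg of kaolin, x5 = kg of calcium carbonate, x6 = kg of iron-oxide yellow.
min 4.26x1 + 28.56x2 + 20.83x3 + 0.71x4 + 0.64x5 + 2.89x6 subject to:
  4.1x1 + 2.05x2 + 1.6x3 + 2.6x4 + 2.7x5 + 4x6 ≥ 9.04   (density contribution)
  20x1 + 36x2 + 49x3 + 45x4 + 16x5 + 36x6 ≤ 116   (oil absorption)
  323x1 + 63x2 + 75x3 + 19x4 + 10x5 + 118x6 ≥ 151   (hiding power)
  x1, x2, x3, x4, x5, x6 ≥ 0.
At the optimum only titanium dioxide, kaolin, calcium carbonate are positive (phthalo green, phthalo blue, iron-oxide yellow = 0). Binding constraints: density contribution, oil absorption, hiding power.
Solving gives x1 = 0.3162, x4 = 2.156, x5 = 0.7923.
Hence cost = 4.26·0.3162 + 0.71·2.156 + 0.64·0.7923 = £3.3848.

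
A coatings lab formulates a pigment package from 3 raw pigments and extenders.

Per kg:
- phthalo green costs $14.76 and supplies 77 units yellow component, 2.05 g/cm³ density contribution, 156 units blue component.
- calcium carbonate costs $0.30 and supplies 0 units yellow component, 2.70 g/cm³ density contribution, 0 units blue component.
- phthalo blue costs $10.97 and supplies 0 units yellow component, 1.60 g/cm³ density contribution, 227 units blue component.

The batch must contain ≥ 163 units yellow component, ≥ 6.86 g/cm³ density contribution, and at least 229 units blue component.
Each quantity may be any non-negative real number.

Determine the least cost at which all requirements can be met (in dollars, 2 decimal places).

$31.53

Let x1 = kg of phthalo green, x2 = kg of calcium carbonate, x3 = kg of phthalo blue.
min 14.76x1 + 0.3x2 + 10.97x3 subject to:
  77x1 ≥ 163   (yellow component)
  2.05x1 + 2.7x2 + 1.6x3 ≥ 6.86   (density contribution)
  156x1 + 227x3 ≥ 229   (blue component)
  x1, x2, x3 ≥ 0.
The minimum-cost mix takes nothing from phthalo blue — only phthalo green, calcium carbonate. The yellow component and density contribution requirements are met with equality.
That vertex is x1 = 2.117, x2 = 0.9335.
Total cost: 14.76·2.117 + 0.3·0.9335 = 31.5270.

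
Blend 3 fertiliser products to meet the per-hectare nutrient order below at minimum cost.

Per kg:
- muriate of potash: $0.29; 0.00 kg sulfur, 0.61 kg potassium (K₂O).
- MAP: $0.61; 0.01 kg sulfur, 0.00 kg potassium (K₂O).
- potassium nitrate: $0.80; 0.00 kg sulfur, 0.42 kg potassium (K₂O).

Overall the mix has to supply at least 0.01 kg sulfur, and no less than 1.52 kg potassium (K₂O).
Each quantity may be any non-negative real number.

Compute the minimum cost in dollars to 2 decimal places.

$1.33

Treat it as an LP. Let x1 = kg of muriate of potash, x2 = kg of MAP, x3 = kg of potassium nitrate.
Minimize 0.29x1 + 0.61x2 + 0.8x3 s.t.:
  0.01x2 ≥ 0.01   (sulfur)
  0.61x1 + 0.42x3 ≥ 1.52   (potassium (K₂O))
  x1, x2, x3 ≥ 0.
The optimal basis is {muriate of potash, MAP}; potassium nitrate drops out. Binding constraints: sulfur and potassium (K₂O).
Optimal quantities: muriate of potash = 2.492 kg, MAP = 1 kg.
Total cost: 0.29·2.492 + 0.61·1 = 1.3327.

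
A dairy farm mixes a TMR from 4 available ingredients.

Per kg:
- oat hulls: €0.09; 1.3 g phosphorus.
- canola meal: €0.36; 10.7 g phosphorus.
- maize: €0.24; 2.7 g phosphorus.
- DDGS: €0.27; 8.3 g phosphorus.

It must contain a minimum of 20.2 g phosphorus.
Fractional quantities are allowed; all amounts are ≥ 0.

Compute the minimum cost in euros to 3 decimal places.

€0.657

Treat it as an LP. Let x1 = kg of oat hulls, x2 = kg of canola meal, x3 = kg of maize, x4 = kg of DDGS.
Minimise 0.09x1 + 0.36x2 + 0.24x3 + 0.27x4 subject to:
  1.3x1 + 10.7x2 + 2.7x3 + 8.3x4 ≥ 20.2   (phosphorus)
  x1, x2, x3, x4 ≥ 0.
At the optimum only DDGS is positive (oat hulls, canola meal, maize = 0). Binding constraint: phosphorus.
That vertex is x4 = 2.434.
Total cost: 0.27·2.434 = 0.65718.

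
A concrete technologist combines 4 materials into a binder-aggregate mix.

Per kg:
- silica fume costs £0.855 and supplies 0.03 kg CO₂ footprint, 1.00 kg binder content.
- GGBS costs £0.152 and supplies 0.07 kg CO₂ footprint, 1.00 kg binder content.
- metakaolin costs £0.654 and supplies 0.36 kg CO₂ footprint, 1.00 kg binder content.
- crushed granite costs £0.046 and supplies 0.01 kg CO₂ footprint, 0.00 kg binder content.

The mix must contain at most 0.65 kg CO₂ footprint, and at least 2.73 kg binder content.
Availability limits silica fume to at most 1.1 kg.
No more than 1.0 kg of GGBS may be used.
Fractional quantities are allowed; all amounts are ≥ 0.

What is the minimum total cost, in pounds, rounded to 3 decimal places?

£1.309

Let x1 = kg of silica fume, x2 = kg of GGBS, x3 = kg of metakaolin, x4 = kg of crushed granite.
Minimize 0.855x1 + 0.152x2 + 0.654x3 + 0.046x4 with:
  0.03x1 + 0.07x2 + 0.36x3 + 0.01x4 ≤ 0.65   (CO₂ footprint)
  1x1 + 1x2 + 1x3 ≥ 2.73   (binder content)
  x1 ≤ 1.1
  x2 ≤ 1
  x1, x2, x3, x4 ≥ 0.
The optimal basis is {silica fume, GGBS, metakaolin}; crushed granite drops out. There the CO₂ footprint, binder content, the GGBS cap constraints are tight.
So silica fume = 0.1297 kg, GGBS = 1 kg, metakaolin = 1.6 kg.
Hence cost = 0.855·0.1297 + 0.152·1 + 0.654·1.6 = £1.30929.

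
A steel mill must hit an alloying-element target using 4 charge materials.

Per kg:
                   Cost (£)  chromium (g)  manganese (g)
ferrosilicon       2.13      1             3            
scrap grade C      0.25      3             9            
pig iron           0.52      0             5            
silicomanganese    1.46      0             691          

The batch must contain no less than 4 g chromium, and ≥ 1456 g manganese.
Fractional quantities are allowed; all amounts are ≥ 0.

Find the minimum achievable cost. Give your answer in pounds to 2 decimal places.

Let x1 = kg of ferrosilicon, x2 = kg of scrap grade C, x3 = kg of pig iron, x4 = kg of silicomanganese.
Minimize 2.13x1 + 0.25x2 + 0.52x3 + 1.46x4 with:
  1x1 + 3x2 ≥ 4   (chromium)
  3x1 + 9x2 + 5x3 + 691x4 ≥ 1456   (manganese)
  x1, x2, x3, x4 ≥ 0.
At the optimum only scrap grade C, silicomanganese are positive (ferrosilicon, pig iron = 0). There the chromium and manganese constraints are tight.
That vertex is x2 = 1.333, x4 = 2.09.
Hence cost = 0.25·1.333 + 1.46·2.09 = £3.3847.

£3.38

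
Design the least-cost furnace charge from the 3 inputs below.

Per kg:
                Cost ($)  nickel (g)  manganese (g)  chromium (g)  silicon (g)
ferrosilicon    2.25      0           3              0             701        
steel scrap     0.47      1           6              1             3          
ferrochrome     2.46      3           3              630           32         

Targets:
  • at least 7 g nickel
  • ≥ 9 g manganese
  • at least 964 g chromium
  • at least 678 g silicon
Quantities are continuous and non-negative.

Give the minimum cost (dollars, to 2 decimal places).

Let x1 = kg of ferrosilicon, x2 = kg of steel scrap, x3 = kg of ferrochrome.
Minimise 2.25x1 + 0.47x2 + 2.46x3 subject to:
  1x2 + 3x3 ≥ 7   (nickel)
  3x1 + 6x2 + 3x3 ≥ 9   (manganese)
  1x2 + 630x3 ≥ 964   (chromium)
  701x1 + 3x2 + 32x3 ≥ 678   (silicon)
  x1, x2, x3 ≥ 0.
The optimal mix uses every input. Binding constraints: nickel, chromium, silicon.
Optimal quantities: ferrosilicon = 0.8872 kg, steel scrap = 2.421 kg, ferrochrome = 1.526 kg.
Hence cost = 2.25·0.8872 + 0.47·2.421 + 2.46·1.526 = $6.8880.

$6.89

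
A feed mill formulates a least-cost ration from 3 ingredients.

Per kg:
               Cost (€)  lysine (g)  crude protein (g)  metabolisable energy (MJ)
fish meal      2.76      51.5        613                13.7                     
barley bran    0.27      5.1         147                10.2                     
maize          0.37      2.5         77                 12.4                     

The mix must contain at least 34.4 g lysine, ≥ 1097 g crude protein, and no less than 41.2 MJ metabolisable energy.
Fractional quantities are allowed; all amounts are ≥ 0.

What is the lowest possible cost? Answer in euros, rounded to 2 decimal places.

Let x1 = kg of fish meal, x2 = kg of barley bran, x3 = kg of maize.
Minimize 2.76x1 + 0.27x2 + 0.37x3 with:
  51.5x1 + 5.1x2 + 2.5x3 ≥ 34.4   (lysine)
  613x1 + 147x2 + 77x3 ≥ 1097   (crude protein)
  13.7x1 + 10.2x2 + 12.4x3 ≥ 41.2   (metabolisable energy)
  x1, x2, x3 ≥ 0.
At the optimum only barley bran is positive (fish meal, maize = 0). Binding constraint: crude protein.
That vertex is x2 = 7.4626.
Cost = 0.27·7.4626 = 2.0149.

€2.01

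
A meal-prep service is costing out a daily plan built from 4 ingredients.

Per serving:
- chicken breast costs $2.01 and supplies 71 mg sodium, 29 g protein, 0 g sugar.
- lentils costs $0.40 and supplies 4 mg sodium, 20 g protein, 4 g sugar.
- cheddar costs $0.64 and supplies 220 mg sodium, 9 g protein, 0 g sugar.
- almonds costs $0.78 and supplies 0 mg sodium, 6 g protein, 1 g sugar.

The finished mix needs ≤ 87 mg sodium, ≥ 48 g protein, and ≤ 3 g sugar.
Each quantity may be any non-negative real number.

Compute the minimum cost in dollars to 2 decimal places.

$2.59

Set it up as a linear program. Let x1 = servings of chicken breast, x2 = servings of lentils, x3 = servings of cheddar, x4 = servings of almonds.
Minimize 2.01x1 + 0.4x2 + 0.64x3 + 0.78x4 s.t.:
  71x1 + 4x2 + 220x3 ≤ 87   (sodium)
  29x1 + 20x2 + 9x3 + 6x4 ≥ 48   (protein)
  4x2 + 1x4 ≤ 3   (sugar)
  x1, x2, x3, x4 ≥ 0.
The cheapest feasible vertex uses only chicken breast, lentils; cheddar, almonds are not used. There the protein and sugar constraints are tight.
Solving gives x1 = 1.138, x2 = 0.75.
Total cost: 2.01·1.138 + 0.4·0.75 = 2.5874.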